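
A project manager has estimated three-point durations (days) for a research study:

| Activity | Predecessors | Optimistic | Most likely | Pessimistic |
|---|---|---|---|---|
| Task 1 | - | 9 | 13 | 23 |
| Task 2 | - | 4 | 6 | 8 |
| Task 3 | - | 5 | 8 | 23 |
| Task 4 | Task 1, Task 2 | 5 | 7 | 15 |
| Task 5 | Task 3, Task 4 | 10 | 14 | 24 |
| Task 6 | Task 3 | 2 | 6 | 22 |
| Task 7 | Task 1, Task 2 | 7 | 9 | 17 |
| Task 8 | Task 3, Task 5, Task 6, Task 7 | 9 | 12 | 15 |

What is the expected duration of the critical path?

49 days

te_Task 1 = (9 + 4·13 + 23)/6 = 84/6 = 14
te_Task 2 = (4 + 4·6 + 8)/6 = 36/6 = 6
te_Task 3 = (5 + 4·8 + 23)/6 = 60/6 = 10
te_Task 4 = (5 + 4·7 + 15)/6 = 48/6 = 8
te_Task 5 = (10 + 4·14 + 24)/6 = 90/6 = 15
te_Task 6 = (2 + 4·6 + 22)/6 = 48/6 = 8
te_Task 7 = (7 + 4·9 + 17)/6 = 60/6 = 10
te_Task 8 = (9 + 4·12 + 15)/6 = 72/6 = 12

Forward pass:
ES_Task 1 = 0; EF_Task 1 = 14
ES_Task 2 = 0; EF_Task 2 = 6
ES_Task 3 = 0; EF_Task 3 = 10
ES_Task 4 = max(EF_Task 1=14, EF_Task 2=6) = 14; EF_Task 4 = 14+8 = 22
ES_Task 5 = max(EF_Task 3=10, EF_Task 4=22) = 22; EF_Task 5 = 22+15 = 37
ES_Task 6 = 10; EF_Task 6 = 10+8 = 18
ES_Task 7 = max(EF_Task 1=14, EF_Task 2=6) = 14; EF_Task 7 = 14+10 = 24
ES_Task 8 = max(EF_Task 3=10, EF_Task 5=37, EF_Task 6=18, EF_Task 7=24) = 37; EF_Task 8 = 37+12 = 49
Expected project duration μ = 49 days. Critical path: Task 1 → Task 4 → Task 5 → Task 8.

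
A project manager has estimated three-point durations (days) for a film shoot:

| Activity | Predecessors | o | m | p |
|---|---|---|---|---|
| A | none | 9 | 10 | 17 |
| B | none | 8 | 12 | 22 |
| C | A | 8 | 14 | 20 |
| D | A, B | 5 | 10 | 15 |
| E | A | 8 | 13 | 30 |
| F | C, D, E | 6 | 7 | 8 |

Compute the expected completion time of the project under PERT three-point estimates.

te_A = (9 + 4·10 + 17)/6 = 66/6 = 11
te_B = (8 + 4·12 + 22)/6 = 78/6 = 13
te_C = (8 + 4·14 + 20)/6 = 84/6 = 14
te_D = (5 + 4·10 + 15)/6 = 60/6 = 10
te_E = (8 + 4·13 + 30)/6 = 90/6 = 15
te_F = (6 + 4·7 + 8)/6 = 42/6 = 7

Forward pass:
ES_A = 0; EF_A = 11
ES_B = 0; EF_B = 13
ES_C = 11; EF_C = 11+14 = 25
ES_D = max(EF_A=11, EF_B=13) = 13; EF_D = 13+10 = 23
ES_E = 11; EF_E = 11+15 = 26
ES_F = max(EF_C=25, EF_D=23, EF_E=26) = 26; EF_F = 26+7 = 33
Expected project duration μ = 33 days. Critical path: A → E → F.

33 days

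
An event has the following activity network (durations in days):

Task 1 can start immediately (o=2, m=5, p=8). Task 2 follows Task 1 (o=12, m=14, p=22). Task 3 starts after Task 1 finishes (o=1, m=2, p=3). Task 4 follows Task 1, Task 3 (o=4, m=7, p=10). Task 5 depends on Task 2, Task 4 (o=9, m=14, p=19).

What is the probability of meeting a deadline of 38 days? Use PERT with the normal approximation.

te_Task 1 = (2 + 4·5 + 8)/6 = 30/6 = 5; σ²_Task 1 = ((8−2)/6)² = 1.000
te_Task 2 = (12 + 4·14 + 22)/6 = 90/6 = 15; σ²_Task 2 = ((22−12)/6)² = 2.778
te_Task 3 = (1 + 4·2 + 3)/6 = 12/6 = 2; σ²_Task 3 = ((3−1)/6)² = 0.111
te_Task 4 = (4 + 4·7 + 10)/6 = 42/6 = 7; σ²_Task 4 = ((10−4)/6)² = 1.000
te_Task 5 = (9 + 4·14 + 19)/6 = 84/6 = 14; σ²_Task 5 = ((19−9)/6)² = 2.778

Forward pass:
ES_Task 1 = 0; EF_Task 1 = 5
ES_Task 2 = 5; EF_Task 2 = 5+15 = 20
ES_Task 3 = 5; EF_Task 3 = 5+2 = 7
ES_Task 4 = max(EF_Task 1=5, EF_Task 3=7) = 7; EF_Task 4 = 7+7 = 14
ES_Task 5 = max(EF_Task 2=20, EF_Task 4=14) = 20; EF_Task 5 = 20+14 = 34
Expected project duration μ = 34 days. Critical path: Task 1 → Task 2 → Task 5.

Variance along critical path = 1.000 + 2.778 + 2.778 = 6.556; σ = √6.556 = 2.560 days.
Z = (38 − 34) / 2.560 = 1.562
P(T ≤ 38) = Φ(1.562) ≈ 0.941

0.941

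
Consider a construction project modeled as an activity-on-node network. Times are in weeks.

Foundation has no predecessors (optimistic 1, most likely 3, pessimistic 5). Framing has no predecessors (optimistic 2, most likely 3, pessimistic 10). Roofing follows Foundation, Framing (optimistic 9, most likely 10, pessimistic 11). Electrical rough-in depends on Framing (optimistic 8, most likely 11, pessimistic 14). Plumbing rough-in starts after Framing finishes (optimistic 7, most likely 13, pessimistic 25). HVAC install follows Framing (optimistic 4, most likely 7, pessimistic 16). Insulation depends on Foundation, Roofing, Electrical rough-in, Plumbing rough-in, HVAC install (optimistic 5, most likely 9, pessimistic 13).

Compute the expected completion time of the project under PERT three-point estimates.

27 weeks

te_Foundation = (1 + 4·3 + 5)/6 = 18/6 = 3
te_Framing = (2 + 4·3 + 10)/6 = 24/6 = 4
te_Roofing = (9 + 4·10 + 11)/6 = 60/6 = 10
te_Electrical rough-in = (8 + 4·11 + 14)/6 = 66/6 = 11
te_Plumbing rough-in = (7 + 4·13 + 25)/6 = 84/6 = 14
te_HVAC install = (4 + 4·7 + 16)/6 = 48/6 = 8
te_Insulation = (5 + 4·9 + 13)/6 = 54/6 = 9

Forward pass:
ES_Foundation = 0; EF_Foundation = 3
ES_Framing = 0; EF_Framing = 4
ES_Roofing = max(EF_Foundation=3, EF_Framing=4) = 4; EF_Roofing = 4+10 = 14
ES_Electrical rough-in = 4; EF_Electrical rough-in = 4+11 = 15
ES_Plumbing rough-in = 4; EF_Plumbing rough-in = 4+14 = 18
ES_HVAC install = 4; EF_HVAC install = 4+8 = 12
ES_Insulation = max(EF_Foundation=3, EF_Roofing=14, EF_Electrical rough-in=15, EF_Plumbing rough-in=18, EF_HVAC install=12) = 18; EF_Insulation = 18+9 = 27
Expected project duration μ = 27 weeks. Critical path: Framing → Plumbing rough-in → Insulation.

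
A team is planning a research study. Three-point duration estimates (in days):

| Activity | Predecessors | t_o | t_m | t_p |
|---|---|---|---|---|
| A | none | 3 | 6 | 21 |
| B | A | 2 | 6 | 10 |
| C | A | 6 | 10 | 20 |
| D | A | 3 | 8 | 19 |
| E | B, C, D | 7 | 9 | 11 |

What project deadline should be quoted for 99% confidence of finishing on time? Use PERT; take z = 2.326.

37.0 days

te_A = (3 + 4·6 + 21)/6 = 48/6 = 8; σ²_A = ((21−3)/6)² = 9.000
te_B = (2 + 4·6 + 10)/6 = 36/6 = 6; σ²_B = ((10−2)/6)² = 1.778
te_C = (6 + 4·10 + 20)/6 = 66/6 = 11; σ²_C = ((20−6)/6)² = 5.444
te_D = (3 + 4·8 + 19)/6 = 54/6 = 9; σ²_D = ((19−3)/6)² = 7.111
te_E = (7 + 4·9 + 11)/6 = 54/6 = 9; σ²_E = ((11−7)/6)² = 0.444

Forward pass:
ES_A = 0; EF_A = 8
ES_B = 8; EF_B = 8+6 = 14
ES_C = 8; EF_C = 8+11 = 19
ES_D = 8; EF_D = 8+9 = 17
ES_E = max(EF_B=14, EF_C=19, EF_D=17) = 19; EF_E = 19+9 = 28
Expected project duration μ = 28 days. Critical path: A → C → E.

Variance along critical path = 9.000 + 5.444 + 0.444 = 14.889; σ = 3.859 days.
D = μ + z·σ = 28 + 2.326·3.859 = 37.0 days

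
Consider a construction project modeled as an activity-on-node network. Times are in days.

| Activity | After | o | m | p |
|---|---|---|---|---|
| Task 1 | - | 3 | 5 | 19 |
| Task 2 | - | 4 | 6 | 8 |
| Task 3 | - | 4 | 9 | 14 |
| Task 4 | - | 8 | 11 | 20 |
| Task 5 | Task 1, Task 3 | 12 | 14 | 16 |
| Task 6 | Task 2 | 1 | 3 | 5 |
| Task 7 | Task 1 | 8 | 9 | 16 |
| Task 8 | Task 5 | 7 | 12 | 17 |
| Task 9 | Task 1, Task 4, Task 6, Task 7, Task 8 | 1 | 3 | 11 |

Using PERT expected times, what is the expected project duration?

te_Task 1 = (3 + 4·5 + 19)/6 = 42/6 = 7
te_Task 2 = (4 + 4·6 + 8)/6 = 36/6 = 6
te_Task 3 = (4 + 4·9 + 14)/6 = 54/6 = 9
te_Task 4 = (8 + 4·11 + 20)/6 = 72/6 = 12
te_Task 5 = (12 + 4·14 + 16)/6 = 84/6 = 14
te_Task 6 = (1 + 4·3 + 5)/6 = 18/6 = 3
te_Task 7 = (8 + 4·9 + 16)/6 = 60/6 = 10
te_Task 8 = (7 + 4·12 + 17)/6 = 72/6 = 12
te_Task 9 = (1 + 4·3 + 11)/6 = 24/6 = 4

Forward pass:
ES_Task 1 = 0; EF_Task 1 = 7
ES_Task 2 = 0; EF_Task 2 = 6
ES_Task 3 = 0; EF_Task 3 = 9
ES_Task 4 = 0; EF_Task 4 = 12
ES_Task 5 = max(EF_Task 1=7, EF_Task 3=9) = 9; EF_Task 5 = 9+14 = 23
ES_Task 6 = 6; EF_Task 6 = 6+3 = 9
ES_Task 7 = 7; EF_Task 7 = 7+10 = 17
ES_Task 8 = 23; EF_Task 8 = 23+12 = 35
ES_Task 9 = max(EF_Task 1=7, EF_Task 4=12, EF_Task 6=9, EF_Task 7=17, EF_Task 8=35) = 35; EF_Task 9 = 35+4 = 39
Expected project duration μ = 39 days. Critical path: Task 3 → Task 5 → Task 8 → Task 9.

39 days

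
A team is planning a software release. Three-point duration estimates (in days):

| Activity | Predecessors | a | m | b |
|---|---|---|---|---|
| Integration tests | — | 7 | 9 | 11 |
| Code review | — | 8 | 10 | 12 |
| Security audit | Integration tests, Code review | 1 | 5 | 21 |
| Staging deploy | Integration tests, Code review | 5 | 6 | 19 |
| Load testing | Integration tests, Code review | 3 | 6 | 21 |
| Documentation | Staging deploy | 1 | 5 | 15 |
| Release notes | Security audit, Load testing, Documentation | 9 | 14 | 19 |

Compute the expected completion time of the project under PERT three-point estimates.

te_Integration tests = (7 + 4·9 + 11)/6 = 54/6 = 9
te_Code review = (8 + 4·10 + 12)/6 = 60/6 = 10
te_Security audit = (1 + 4·5 + 21)/6 = 42/6 = 7
te_Staging deploy = (5 + 4·6 + 19)/6 = 48/6 = 8
te_Load testing = (3 + 4·6 + 21)/6 = 48/6 = 8
te_Documentation = (1 + 4·5 + 15)/6 = 36/6 = 6
te_Release notes = (9 + 4·14 + 19)/6 = 84/6 = 14

Forward pass:
ES_Integration tests = 0; EF_Integration tests = 9
ES_Code review = 0; EF_Code review = 10
ES_Security audit = max(EF_Integration tests=9, EF_Code review=10) = 10; EF_Security audit = 10+7 = 17
ES_Staging deploy = max(EF_Integration tests=9, EF_Code review=10) = 10; EF_Staging deploy = 10+8 = 18
ES_Load testing = max(EF_Integration tests=9, EF_Code review=10) = 10; EF_Load testing = 10+8 = 18
ES_Documentation = 18; EF_Documentation = 18+6 = 24
ES_Release notes = max(EF_Security audit=17, EF_Load testing=18, EF_Documentation=24) = 24; EF_Release notes = 24+14 = 38
Expected project duration μ = 38 days. Critical path: Code review → Staging deploy → Documentation → Release notes.

38 days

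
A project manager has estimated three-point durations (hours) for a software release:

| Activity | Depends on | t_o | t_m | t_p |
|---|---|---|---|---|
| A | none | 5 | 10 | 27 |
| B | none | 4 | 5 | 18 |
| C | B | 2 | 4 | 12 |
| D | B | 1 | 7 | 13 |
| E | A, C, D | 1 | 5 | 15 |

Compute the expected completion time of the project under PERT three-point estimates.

20 hours

te_A = (5 + 4·10 + 27)/6 = 72/6 = 12
te_B = (4 + 4·5 + 18)/6 = 42/6 = 7
te_C = (2 + 4·4 + 12)/6 = 30/6 = 5
te_D = (1 + 4·7 + 13)/6 = 42/6 = 7
te_E = (1 + 4·5 + 15)/6 = 36/6 = 6

Forward pass:
ES_A = 0; EF_A = 12
ES_B = 0; EF_B = 7
ES_C = 7; EF_C = 7+5 = 12
ES_D = 7; EF_D = 7+7 = 14
ES_E = max(EF_A=12, EF_C=12, EF_D=14) = 14; EF_E = 14+6 = 20
Expected project duration μ = 20 hours. Critical path: B → D → E.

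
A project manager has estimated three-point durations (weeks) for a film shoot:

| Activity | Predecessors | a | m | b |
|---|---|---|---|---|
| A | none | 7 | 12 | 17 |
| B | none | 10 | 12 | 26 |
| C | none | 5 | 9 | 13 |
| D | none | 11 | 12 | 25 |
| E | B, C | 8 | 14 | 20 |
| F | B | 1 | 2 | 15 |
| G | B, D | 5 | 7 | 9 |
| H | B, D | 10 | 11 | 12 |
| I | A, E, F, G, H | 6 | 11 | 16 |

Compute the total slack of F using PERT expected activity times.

10 weeks

te_A = (7 + 4·12 + 17)/6 = 72/6 = 12
te_B = (10 + 4·12 + 26)/6 = 84/6 = 14
te_C = (5 + 4·9 + 13)/6 = 54/6 = 9
te_D = (11 + 4·12 + 25)/6 = 84/6 = 14
te_E = (8 + 4·14 + 20)/6 = 84/6 = 14
te_F = (1 + 4·2 + 15)/6 = 24/6 = 4
te_G = (5 + 4·7 + 9)/6 = 42/6 = 7
te_H = (10 + 4·11 + 12)/6 = 66/6 = 11
te_I = (6 + 4·11 + 16)/6 = 66/6 = 11

Forward pass:
ES_A = 0; EF_A = 12
ES_B = 0; EF_B = 14
ES_C = 0; EF_C = 9
ES_D = 0; EF_D = 14
ES_E = max(EF_B=14, EF_C=9) = 14; EF_E = 14+14 = 28
ES_F = 14; EF_F = 14+4 = 18
ES_G = max(EF_B=14, EF_D=14) = 14; EF_G = 14+7 = 21
ES_H = max(EF_B=14, EF_D=14) = 14; EF_H = 14+11 = 25
ES_I = max(EF_A=12, EF_E=28, EF_F=18, EF_G=21, EF_H=25) = 28; EF_I = 28+11 = 39
Expected project duration μ = 39 weeks. Critical path: B → E → I.

Backward pass:
LF_I = 39; LS_I = 39−11 = 28
LF_H = LS_I = 28; LS_H = 28−11 = 17
LF_G = LS_I = 28; LS_G = 28−7 = 21
LF_F = LS_I = 28; LS_F = 28−4 = 24
LF_E = LS_I = 28; LS_E = 28−14 = 14
LF_D = min(LS_G=21, LS_H=17) = 17; LS_D = 17−14 = 3
LF_C = LS_E = 14; LS_C = 14−9 = 5
LF_B = min(LS_E=14, LS_F=24, LS_G=21, LS_H=17) = 14; LS_B = 14−14 = 0
LF_A = LS_I = 28; LS_A = 28−12 = 16
Slack_F = LS_F − ES_F = 24 − 14 = 10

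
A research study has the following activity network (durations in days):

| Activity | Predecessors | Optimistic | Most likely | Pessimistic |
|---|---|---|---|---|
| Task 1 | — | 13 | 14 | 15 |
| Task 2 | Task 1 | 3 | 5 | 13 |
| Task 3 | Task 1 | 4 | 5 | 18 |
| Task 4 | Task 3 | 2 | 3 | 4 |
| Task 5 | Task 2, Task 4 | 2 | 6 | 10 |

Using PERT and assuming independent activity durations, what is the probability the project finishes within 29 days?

0.357

te_Task 1 = (13 + 4·14 + 15)/6 = 84/6 = 14; σ²_Task 1 = ((15−13)/6)² = 0.111
te_Task 2 = (3 + 4·5 + 13)/6 = 36/6 = 6; σ²_Task 2 = ((13−3)/6)² = 2.778
te_Task 3 = (4 + 4·5 + 18)/6 = 42/6 = 7; σ²_Task 3 = ((18−4)/6)² = 5.444
te_Task 4 = (2 + 4·3 + 4)/6 = 18/6 = 3; σ²_Task 4 = ((4−2)/6)² = 0.111
te_Task 5 = (2 + 4·6 + 10)/6 = 36/6 = 6; σ²_Task 5 = ((10−2)/6)² = 1.778

Forward pass:
ES_Task 1 = 0; EF_Task 1 = 14
ES_Task 2 = 14; EF_Task 2 = 14+6 = 20
ES_Task 3 = 14; EF_Task 3 = 14+7 = 21
ES_Task 4 = 21; EF_Task 4 = 21+3 = 24
ES_Task 5 = max(EF_Task 2=20, EF_Task 4=24) = 24; EF_Task 5 = 24+6 = 30
Expected project duration μ = 30 days. Critical path: Task 1 → Task 3 → Task 4 → Task 5.

Variance along critical path = 0.111 + 5.444 + 0.111 + 1.778 = 7.444; σ = √7.444 = 2.728 days.
Z = (29 − 30) / 2.728 = -0.367
P(T ≤ 29) = Φ(-0.367) ≈ 0.357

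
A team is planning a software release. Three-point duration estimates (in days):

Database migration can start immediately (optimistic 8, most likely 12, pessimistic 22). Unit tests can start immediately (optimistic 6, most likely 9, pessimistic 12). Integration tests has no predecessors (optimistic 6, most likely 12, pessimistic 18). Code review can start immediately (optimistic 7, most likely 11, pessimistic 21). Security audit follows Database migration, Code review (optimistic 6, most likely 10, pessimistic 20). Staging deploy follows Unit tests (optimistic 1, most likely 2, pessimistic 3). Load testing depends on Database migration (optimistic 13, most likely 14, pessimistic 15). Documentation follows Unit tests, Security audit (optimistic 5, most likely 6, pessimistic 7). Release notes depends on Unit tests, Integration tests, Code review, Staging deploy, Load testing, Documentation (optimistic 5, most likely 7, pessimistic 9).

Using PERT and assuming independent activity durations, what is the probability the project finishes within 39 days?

te_Database migration = (8 + 4·12 + 22)/6 = 78/6 = 13; σ²_Database migration = ((22−8)/6)² = 5.444
te_Unit tests = (6 + 4·9 + 12)/6 = 54/6 = 9; σ²_Unit tests = ((12−6)/6)² = 1.000
te_Integration tests = (6 + 4·12 + 18)/6 = 72/6 = 12; σ²_Integration tests = ((18−6)/6)² = 4.000
te_Code review = (7 + 4·11 + 21)/6 = 72/6 = 12; σ²_Code review = ((21−7)/6)² = 5.444
te_Security audit = (6 + 4·10 + 20)/6 = 66/6 = 11; σ²_Security audit = ((20−6)/6)² = 5.444
te_Staging deploy = (1 + 4·2 + 3)/6 = 12/6 = 2; σ²_Staging deploy = ((3−1)/6)² = 0.111
te_Load testing = (13 + 4·14 + 15)/6 = 84/6 = 14; σ²_Load testing = ((15−13)/6)² = 0.111
te_Documentation = (5 + 4·6 + 7)/6 = 36/6 = 6; σ²_Documentation = ((7−5)/6)² = 0.111
te_Release notes = (5 + 4·7 + 9)/6 = 42/6 = 7; σ²_Release notes = ((9−5)/6)² = 0.444

Forward pass:
ES_Database migration = 0; EF_Database migration = 13
ES_Unit tests = 0; EF_Unit tests = 9
ES_Integration tests = 0; EF_Integration tests = 12
ES_Code review = 0; EF_Code review = 12
ES_Security audit = max(EF_Database migration=13, EF_Code review=12) = 13; EF_Security audit = 13+11 = 24
ES_Staging deploy = 9; EF_Staging deploy = 9+2 = 11
ES_Load testing = 13; EF_Load testing = 13+14 = 27
ES_Documentation = max(EF_Unit tests=9, EF_Security audit=24) = 24; EF_Documentation = 24+6 = 30
ES_Release notes = max(EF_Unit tests=9, EF_Integration tests=12, EF_Code review=12, EF_Staging deploy=11, EF_Load testing=27, EF_Documentation=30) = 30; EF_Release notes = 30+7 = 37
Expected project duration μ = 37 days. Critical path: Database migration → Security audit → Documentation → Release notes.

Variance along critical path = 5.444 + 5.444 + 0.111 + 0.444 = 11.444; σ = √11.444 = 3.383 days.
Z = (39 − 37) / 3.383 = 0.591
P(T ≤ 39) = Φ(0.591) ≈ 0.723

0.723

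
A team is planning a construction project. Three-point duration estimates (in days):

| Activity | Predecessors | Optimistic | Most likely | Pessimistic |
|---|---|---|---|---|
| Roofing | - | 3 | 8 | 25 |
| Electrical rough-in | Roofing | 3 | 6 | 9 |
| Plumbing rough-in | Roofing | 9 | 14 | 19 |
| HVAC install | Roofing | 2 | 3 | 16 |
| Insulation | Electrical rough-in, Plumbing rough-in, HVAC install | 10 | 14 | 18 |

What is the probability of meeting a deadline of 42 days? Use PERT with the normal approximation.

te_Roofing = (3 + 4·8 + 25)/6 = 60/6 = 10; σ²_Roofing = ((25−3)/6)² = 13.444
te_Electrical rough-in = (3 + 4·6 + 9)/6 = 36/6 = 6; σ²_Electrical rough-in = ((9−3)/6)² = 1.000
te_Plumbing rough-in = (9 + 4·14 + 19)/6 = 84/6 = 14; σ²_Plumbing rough-in = ((19−9)/6)² = 2.778
te_HVAC install = (2 + 4·3 + 16)/6 = 30/6 = 5; σ²_HVAC install = ((16−2)/6)² = 5.444
te_Insulation = (10 + 4·14 + 18)/6 = 84/6 = 14; σ²_Insulation = ((18−10)/6)² = 1.778

Forward pass:
ES_Roofing = 0; EF_Roofing = 10
ES_Electrical rough-in = 10; EF_Electrical rough-in = 10+6 = 16
ES_Plumbing rough-in = 10; EF_Plumbing rough-in = 10+14 = 24
ES_HVAC install = 10; EF_HVAC install = 10+5 = 15
ES_Insulation = max(EF_Electrical rough-in=16, EF_Plumbing rough-in=24, EF_HVAC install=15) = 24; EF_Insulation = 24+14 = 38
Expected project duration μ = 38 days. Critical path: Roofing → Plumbing rough-in → Insulation.

Variance along critical path = 13.444 + 2.778 + 1.778 = 18.000; σ = √18.000 = 4.243 days.
Z = (42 − 38) / 4.243 = 0.943
P(T ≤ 42) = Φ(0.943) ≈ 0.827

0.827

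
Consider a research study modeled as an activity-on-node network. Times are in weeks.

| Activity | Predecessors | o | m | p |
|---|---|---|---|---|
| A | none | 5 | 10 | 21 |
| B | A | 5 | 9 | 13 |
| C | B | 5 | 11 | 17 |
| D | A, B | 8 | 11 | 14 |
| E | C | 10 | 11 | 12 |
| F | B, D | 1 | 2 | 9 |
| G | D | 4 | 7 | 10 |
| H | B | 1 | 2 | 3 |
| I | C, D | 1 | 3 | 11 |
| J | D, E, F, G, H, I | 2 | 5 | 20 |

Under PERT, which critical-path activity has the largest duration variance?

te_A = (5 + 4·10 + 21)/6 = 66/6 = 11; σ²_A = ((21−5)/6)² = 7.111
te_B = (5 + 4·9 + 13)/6 = 54/6 = 9; σ²_B = ((13−5)/6)² = 1.778
te_C = (5 + 4·11 + 17)/6 = 66/6 = 11; σ²_C = ((17−5)/6)² = 4.000
te_D = (8 + 4·11 + 14)/6 = 66/6 = 11; σ²_D = ((14−8)/6)² = 1.000
te_E = (10 + 4·11 + 12)/6 = 66/6 = 11; σ²_E = ((12−10)/6)² = 0.111
te_F = (1 + 4·2 + 9)/6 = 18/6 = 3; σ²_F = ((9−1)/6)² = 1.778
te_G = (4 + 4·7 + 10)/6 = 42/6 = 7; σ²_G = ((10−4)/6)² = 1.000
te_H = (1 + 4·2 + 3)/6 = 12/6 = 2; σ²_H = ((3−1)/6)² = 0.111
te_I = (1 + 4·3 + 11)/6 = 24/6 = 4; σ²_I = ((11−1)/6)² = 2.778
te_J = (2 + 4·5 + 20)/6 = 42/6 = 7; σ²_J = ((20−2)/6)² = 9.000

Forward pass:
ES_A = 0; EF_A = 11
ES_B = 11; EF_B = 11+9 = 20
ES_C = 20; EF_C = 20+11 = 31
ES_D = max(EF_A=11, EF_B=20) = 20; EF_D = 20+11 = 31
ES_E = 31; EF_E = 31+11 = 42
ES_F = max(EF_B=20, EF_D=31) = 31; EF_F = 31+3 = 34
ES_G = 31; EF_G = 31+7 = 38
ES_H = 20; EF_H = 20+2 = 22
ES_I = max(EF_C=31, EF_D=31) = 31; EF_I = 31+4 = 35
ES_J = max(EF_D=31, EF_E=42, EF_F=34, EF_G=38, EF_H=22, EF_I=35) = 42; EF_J = 42+7 = 49
Expected project duration μ = 49 weeks. Critical path: A → B → C → E → J.

Variances on critical path: σ²_A=7.111, σ²_B=1.778, σ²_C=4.000, σ²_E=0.111, σ²_J=9.000.
Largest is σ²_J = 9.000.

J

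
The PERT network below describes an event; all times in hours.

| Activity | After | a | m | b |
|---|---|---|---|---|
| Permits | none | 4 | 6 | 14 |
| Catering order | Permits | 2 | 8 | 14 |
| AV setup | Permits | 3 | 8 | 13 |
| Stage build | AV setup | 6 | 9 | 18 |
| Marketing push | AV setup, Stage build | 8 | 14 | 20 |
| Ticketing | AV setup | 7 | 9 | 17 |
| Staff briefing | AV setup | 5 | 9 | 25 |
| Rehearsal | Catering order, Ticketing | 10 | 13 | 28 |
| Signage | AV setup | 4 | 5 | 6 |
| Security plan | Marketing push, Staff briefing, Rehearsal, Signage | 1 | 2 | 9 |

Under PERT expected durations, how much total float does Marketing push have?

1 hours

te_Permits = (4 + 4·6 + 14)/6 = 42/6 = 7
te_Catering order = (2 + 4·8 + 14)/6 = 48/6 = 8
te_AV setup = (3 + 4·8 + 13)/6 = 48/6 = 8
te_Stage build = (6 + 4·9 + 18)/6 = 60/6 = 10
te_Marketing push = (8 + 4·14 + 20)/6 = 84/6 = 14
te_Ticketing = (7 + 4·9 + 17)/6 = 60/6 = 10
te_Staff briefing = (5 + 4·9 + 25)/6 = 66/6 = 11
te_Rehearsal = (10 + 4·13 + 28)/6 = 90/6 = 15
te_Signage = (4 + 4·5 + 6)/6 = 30/6 = 5
te_Security plan = (1 + 4·2 + 9)/6 = 18/6 = 3

Forward pass:
ES_Permits = 0; EF_Permits = 7
ES_Catering order = 7; EF_Catering order = 7+8 = 15
ES_AV setup = 7; EF_AV setup = 7+8 = 15
ES_Stage build = 15; EF_Stage build = 15+10 = 25
ES_Marketing push = max(EF_AV setup=15, EF_Stage build=25) = 25; EF_Marketing push = 25+14 = 39
ES_Ticketing = 15; EF_Ticketing = 15+10 = 25
ES_Staff briefing = 15; EF_Staff briefing = 15+11 = 26
ES_Rehearsal = max(EF_Catering order=15, EF_Ticketing=25) = 25; EF_Rehearsal = 25+15 = 40
ES_Signage = 15; EF_Signage = 15+5 = 20
ES_Security plan = max(EF_Marketing push=39, EF_Staff briefing=26, EF_Rehearsal=40, EF_Signage=20) = 40; EF_Security plan = 40+3 = 43
Expected project duration μ = 43 hours. Critical path: Permits → AV setup → Ticketing → Rehearsal → Security plan.

Backward pass:
LF_Security plan = 43; LS_Security plan = 43−3 = 40
LF_Signage = LS_Security plan = 40; LS_Signage = 40−5 = 35
LF_Rehearsal = LS_Security plan = 40; LS_Rehearsal = 40−15 = 25
LF_Staff briefing = LS_Security plan = 40; LS_Staff briefing = 40−11 = 29
LF_Ticketing = LS_Rehearsal = 25; LS_Ticketing = 25−10 = 15
LF_Marketing push = LS_Security plan = 40; LS_Marketing push = 40−14 = 26
LF_Stage build = LS_Marketing push = 26; LS_Stage build = 26−10 = 16
LF_AV setup = min(LS_Stage build=16, LS_Marketing push=26, LS_Ticketing=15, LS_Staff briefing=29, LS_Signage=35) = 15; LS_AV setup = 15−8 = 7
LF_Catering order = LS_Rehearsal = 25; LS_Catering order = 25−8 = 17
LF_Permits = min(LS_Catering order=17, LS_AV setup=7) = 7; LS_Permits = 7−7 = 0
Slack_Marketing push = LS_Marketing push − ES_Marketing push = 26 − 25 = 1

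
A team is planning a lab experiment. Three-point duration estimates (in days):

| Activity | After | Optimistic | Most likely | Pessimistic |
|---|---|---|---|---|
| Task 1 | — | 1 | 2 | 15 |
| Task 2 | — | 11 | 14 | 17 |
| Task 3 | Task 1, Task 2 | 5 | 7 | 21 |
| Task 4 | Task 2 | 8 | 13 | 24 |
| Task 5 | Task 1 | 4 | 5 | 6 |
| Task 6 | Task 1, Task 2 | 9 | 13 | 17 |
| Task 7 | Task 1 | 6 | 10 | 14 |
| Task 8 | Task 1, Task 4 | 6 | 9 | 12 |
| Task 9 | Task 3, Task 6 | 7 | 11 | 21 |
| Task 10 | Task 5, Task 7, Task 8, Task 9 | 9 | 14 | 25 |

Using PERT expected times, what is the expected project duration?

te_Task 1 = (1 + 4·2 + 15)/6 = 24/6 = 4
te_Task 2 = (11 + 4·14 + 17)/6 = 84/6 = 14
te_Task 3 = (5 + 4·7 + 21)/6 = 54/6 = 9
te_Task 4 = (8 + 4·13 + 24)/6 = 84/6 = 14
te_Task 5 = (4 + 4·5 + 6)/6 = 30/6 = 5
te_Task 6 = (9 + 4·13 + 17)/6 = 78/6 = 13
te_Task 7 = (6 + 4·10 + 14)/6 = 60/6 = 10
te_Task 8 = (6 + 4·9 + 12)/6 = 54/6 = 9
te_Task 9 = (7 + 4·11 + 21)/6 = 72/6 = 12
te_Task 10 = (9 + 4·14 + 25)/6 = 90/6 = 15

Forward pass:
ES_Task 1 = 0; EF_Task 1 = 4
ES_Task 2 = 0; EF_Task 2 = 14
ES_Task 3 = max(EF_Task 1=4, EF_Task 2=14) = 14; EF_Task 3 = 14+9 = 23
ES_Task 4 = 14; EF_Task 4 = 14+14 = 28
ES_Task 5 = 4; EF_Task 5 = 4+5 = 9
ES_Task 6 = max(EF_Task 1=4, EF_Task 2=14) = 14; EF_Task 6 = 14+13 = 27
ES_Task 7 = 4; EF_Task 7 = 4+10 = 14
ES_Task 8 = max(EF_Task 1=4, EF_Task 4=28) = 28; EF_Task 8 = 28+9 = 37
ES_Task 9 = max(EF_Task 3=23, EF_Task 6=27) = 27; EF_Task 9 = 27+12 = 39
ES_Task 10 = max(EF_Task 5=9, EF_Task 7=14, EF_Task 8=37, EF_Task 9=39) = 39; EF_Task 10 = 39+15 = 54
Expected project duration μ = 54 days. Critical path: Task 2 → Task 6 → Task 9 → Task 10.

54 days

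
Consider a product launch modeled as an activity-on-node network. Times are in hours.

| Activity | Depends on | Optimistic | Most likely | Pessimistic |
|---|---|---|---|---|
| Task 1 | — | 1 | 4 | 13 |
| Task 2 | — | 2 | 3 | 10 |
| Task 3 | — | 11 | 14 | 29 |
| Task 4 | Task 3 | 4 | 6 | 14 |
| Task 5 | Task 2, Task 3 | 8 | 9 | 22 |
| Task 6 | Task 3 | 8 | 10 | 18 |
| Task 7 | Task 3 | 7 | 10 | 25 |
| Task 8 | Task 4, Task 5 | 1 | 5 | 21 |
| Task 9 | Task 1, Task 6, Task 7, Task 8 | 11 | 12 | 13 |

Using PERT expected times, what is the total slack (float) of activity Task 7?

6 hours

te_Task 1 = (1 + 4·4 + 13)/6 = 30/6 = 5
te_Task 2 = (2 + 4·3 + 10)/6 = 24/6 = 4
te_Task 3 = (11 + 4·14 + 29)/6 = 96/6 = 16
te_Task 4 = (4 + 4·6 + 14)/6 = 42/6 = 7
te_Task 5 = (8 + 4·9 + 22)/6 = 66/6 = 11
te_Task 6 = (8 + 4·10 + 18)/6 = 66/6 = 11
te_Task 7 = (7 + 4·10 + 25)/6 = 72/6 = 12
te_Task 8 = (1 + 4·5 + 21)/6 = 42/6 = 7
te_Task 9 = (11 + 4·12 + 13)/6 = 72/6 = 12

Forward pass:
ES_Task 1 = 0; EF_Task 1 = 5
ES_Task 2 = 0; EF_Task 2 = 4
ES_Task 3 = 0; EF_Task 3 = 16
ES_Task 4 = 16; EF_Task 4 = 16+7 = 23
ES_Task 5 = max(EF_Task 2=4, EF_Task 3=16) = 16; EF_Task 5 = 16+11 = 27
ES_Task 6 = 16; EF_Task 6 = 16+11 = 27
ES_Task 7 = 16; EF_Task 7 = 16+12 = 28
ES_Task 8 = max(EF_Task 4=23, EF_Task 5=27) = 27; EF_Task 8 = 27+7 = 34
ES_Task 9 = max(EF_Task 1=5, EF_Task 6=27, EF_Task 7=28, EF_Task 8=34) = 34; EF_Task 9 = 34+12 = 46
Expected project duration μ = 46 hours. Critical path: Task 3 → Task 5 → Task 8 → Task 9.

Backward pass:
LF_Task 9 = 46; LS_Task 9 = 46−12 = 34
LF_Task 8 = LS_Task 9 = 34; LS_Task 8 = 34−7 = 27
LF_Task 7 = LS_Task 9 = 34; LS_Task 7 = 34−12 = 22
LF_Task 6 = LS_Task 9 = 34; LS_Task 6 = 34−11 = 23
LF_Task 5 = LS_Task 8 = 27; LS_Task 5 = 27−11 = 16
LF_Task 4 = LS_Task 8 = 27; LS_Task 4 = 27−7 = 20
LF_Task 3 = min(LS_Task 4=20, LS_Task 5=16, LS_Task 6=23, LS_Task 7=22) = 16; LS_Task 3 = 16−16 = 0
LF_Task 2 = LS_Task 5 = 16; LS_Task 2 = 16−4 = 12
LF_Task 1 = LS_Task 9 = 34; LS_Task 1 = 34−5 = 29
Slack_Task 7 = LS_Task 7 − ES_Task 7 = 22 − 16 = 6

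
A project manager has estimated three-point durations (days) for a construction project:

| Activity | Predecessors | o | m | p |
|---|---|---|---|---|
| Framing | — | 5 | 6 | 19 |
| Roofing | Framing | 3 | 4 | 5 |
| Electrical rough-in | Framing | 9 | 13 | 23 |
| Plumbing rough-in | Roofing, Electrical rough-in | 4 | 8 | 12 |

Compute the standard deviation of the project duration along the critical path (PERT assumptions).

3.56 days

te_Framing = (5 + 4·6 + 19)/6 = 48/6 = 8; σ²_Framing = ((19−5)/6)² = 5.444
te_Roofing = (3 + 4·4 + 5)/6 = 24/6 = 4; σ²_Roofing = ((5−3)/6)² = 0.111
te_Electrical rough-in = (9 + 4·13 + 23)/6 = 84/6 = 14; σ²_Electrical rough-in = ((23−9)/6)² = 5.444
te_Plumbing rough-in = (4 + 4·8 + 12)/6 = 48/6 = 8; σ²_Plumbing rough-in = ((12−4)/6)² = 1.778

Forward pass:
ES_Framing = 0; EF_Framing = 8
ES_Roofing = 8; EF_Roofing = 8+4 = 12
ES_Electrical rough-in = 8; EF_Electrical rough-in = 8+14 = 22
ES_Plumbing rough-in = max(EF_Roofing=12, EF_Electrical rough-in=22) = 22; EF_Plumbing rough-in = 22+8 = 30
Expected project duration μ = 30 days. Critical path: Framing → Electrical rough-in → Plumbing rough-in.

Variance along critical path = 5.444 + 5.444 + 1.778 = 12.667
σ = √12.667 = 3.559 days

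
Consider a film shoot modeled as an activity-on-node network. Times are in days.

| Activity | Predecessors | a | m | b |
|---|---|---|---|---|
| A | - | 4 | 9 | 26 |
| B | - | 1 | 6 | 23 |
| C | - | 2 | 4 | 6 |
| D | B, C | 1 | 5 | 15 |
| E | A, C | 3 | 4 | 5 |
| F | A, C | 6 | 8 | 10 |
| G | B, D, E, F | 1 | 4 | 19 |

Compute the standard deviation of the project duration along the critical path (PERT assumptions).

4.78 days

te_A = (4 + 4·9 + 26)/6 = 66/6 = 11; σ²_A = ((26−4)/6)² = 13.444
te_B = (1 + 4·6 + 23)/6 = 48/6 = 8; σ²_B = ((23−1)/6)² = 13.444
te_C = (2 + 4·4 + 6)/6 = 24/6 = 4; σ²_C = ((6−2)/6)² = 0.444
te_D = (1 + 4·5 + 15)/6 = 36/6 = 6; σ²_D = ((15−1)/6)² = 5.444
te_E = (3 + 4·4 + 5)/6 = 24/6 = 4; σ²_E = ((5−3)/6)² = 0.111
te_F = (6 + 4·8 + 10)/6 = 48/6 = 8; σ²_F = ((10−6)/6)² = 0.444
te_G = (1 + 4·4 + 19)/6 = 36/6 = 6; σ²_G = ((19−1)/6)² = 9.000

Forward pass:
ES_A = 0; EF_A = 11
ES_B = 0; EF_B = 8
ES_C = 0; EF_C = 4
ES_D = max(EF_B=8, EF_C=4) = 8; EF_D = 8+6 = 14
ES_E = max(EF_A=11, EF_C=4) = 11; EF_E = 11+4 = 15
ES_F = max(EF_A=11, EF_C=4) = 11; EF_F = 11+8 = 19
ES_G = max(EF_B=8, EF_D=14, EF_E=15, EF_F=19) = 19; EF_G = 19+6 = 25
Expected project duration μ = 25 days. Critical path: A → F → G.

Variance along critical path = 13.444 + 0.444 + 9.000 = 22.889
σ = √22.889 = 4.784 days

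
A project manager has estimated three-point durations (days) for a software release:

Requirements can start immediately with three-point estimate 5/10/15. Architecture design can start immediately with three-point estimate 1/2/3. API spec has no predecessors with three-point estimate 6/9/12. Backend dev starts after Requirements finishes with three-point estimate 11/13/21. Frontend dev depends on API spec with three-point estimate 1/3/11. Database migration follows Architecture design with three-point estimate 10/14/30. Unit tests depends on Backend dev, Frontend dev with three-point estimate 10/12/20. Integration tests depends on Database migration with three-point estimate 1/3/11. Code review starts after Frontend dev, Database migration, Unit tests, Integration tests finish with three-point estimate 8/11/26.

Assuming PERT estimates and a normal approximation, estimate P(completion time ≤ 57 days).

te_Requirements = (5 + 4·10 + 15)/6 = 60/6 = 10; σ²_Requirements = ((15−5)/6)² = 2.778
te_Architecture design = (1 + 4·2 + 3)/6 = 12/6 = 2; σ²_Architecture design = ((3−1)/6)² = 0.111
te_API spec = (6 + 4·9 + 12)/6 = 54/6 = 9; σ²_API spec = ((12−6)/6)² = 1.000
te_Backend dev = (11 + 4·13 + 21)/6 = 84/6 = 14; σ²_Backend dev = ((21−11)/6)² = 2.778
te_Frontend dev = (1 + 4·3 + 11)/6 = 24/6 = 4; σ²_Frontend dev = ((11−1)/6)² = 2.778
te_Database migration = (10 + 4·14 + 30)/6 = 96/6 = 16; σ²_Database migration = ((30−10)/6)² = 11.111
te_Unit tests = (10 + 4·12 + 20)/6 = 78/6 = 13; σ²_Unit tests = ((20−10)/6)² = 2.778
te_Integration tests = (1 + 4·3 + 11)/6 = 24/6 = 4; σ²_Integration tests = ((11−1)/6)² = 2.778
te_Code review = (8 + 4·11 + 26)/6 = 78/6 = 13; σ²_Code review = ((26−8)/6)² = 9.000

Forward pass:
ES_Requirements = 0; EF_Requirements = 10
ES_Architecture design = 0; EF_Architecture design = 2
ES_API spec = 0; EF_API spec = 9
ES_Backend dev = 10; EF_Backend dev = 10+14 = 24
ES_Frontend dev = 9; EF_Frontend dev = 9+4 = 13
ES_Database migration = 2; EF_Database migration = 2+16 = 18
ES_Unit tests = max(EF_Backend dev=24, EF_Frontend dev=13) = 24; EF_Unit tests = 24+13 = 37
ES_Integration tests = 18; EF_Integration tests = 18+4 = 22
ES_Code review = max(EF_Frontend dev=13, EF_Database migration=18, EF_Unit tests=37, EF_Integration tests=22) = 37; EF_Code review = 37+13 = 50
Expected project duration μ = 50 days. Critical path: Requirements → Backend dev → Unit tests → Code review.

Variance along critical path = 2.778 + 2.778 + 2.778 + 9.000 = 17.333; σ = √17.333 = 4.163 days.
Z = (57 − 50) / 4.163 = 1.681
P(T ≤ 57) = Φ(1.681) ≈ 0.954

0.954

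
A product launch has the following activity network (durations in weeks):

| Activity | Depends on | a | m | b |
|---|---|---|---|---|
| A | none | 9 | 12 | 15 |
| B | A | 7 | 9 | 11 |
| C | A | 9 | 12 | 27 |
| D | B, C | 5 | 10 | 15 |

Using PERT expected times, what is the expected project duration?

te_A = (9 + 4·12 + 15)/6 = 72/6 = 12
te_B = (7 + 4·9 + 11)/6 = 54/6 = 9
te_C = (9 + 4·12 + 27)/6 = 84/6 = 14
te_D = (5 + 4·10 + 15)/6 = 60/6 = 10

Forward pass:
ES_A = 0; EF_A = 12
ES_B = 12; EF_B = 12+9 = 21
ES_C = 12; EF_C = 12+14 = 26
ES_D = max(EF_B=21, EF_C=26) = 26; EF_D = 26+10 = 36
Expected project duration μ = 36 weeks. Critical path: A → C → D.

36 weeks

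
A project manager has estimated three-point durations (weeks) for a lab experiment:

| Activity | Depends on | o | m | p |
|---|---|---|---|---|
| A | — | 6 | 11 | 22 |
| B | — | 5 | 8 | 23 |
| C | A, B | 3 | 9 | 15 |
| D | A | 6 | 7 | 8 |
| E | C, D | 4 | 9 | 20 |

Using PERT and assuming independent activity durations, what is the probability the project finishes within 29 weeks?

0.320

te_A = (6 + 4·11 + 22)/6 = 72/6 = 12; σ²_A = ((22−6)/6)² = 7.111
te_B = (5 + 4·8 + 23)/6 = 60/6 = 10; σ²_B = ((23−5)/6)² = 9.000
te_C = (3 + 4·9 + 15)/6 = 54/6 = 9; σ²_C = ((15−3)/6)² = 4.000
te_D = (6 + 4·7 + 8)/6 = 42/6 = 7; σ²_D = ((8−6)/6)² = 0.111
te_E = (4 + 4·9 + 20)/6 = 60/6 = 10; σ²_E = ((20−4)/6)² = 7.111

Forward pass:
ES_A = 0; EF_A = 12
ES_B = 0; EF_B = 10
ES_C = max(EF_A=12, EF_B=10) = 12; EF_C = 12+9 = 21
ES_D = 12; EF_D = 12+7 = 19
ES_E = max(EF_C=21, EF_D=19) = 21; EF_E = 21+10 = 31
Expected project duration μ = 31 weeks. Critical path: A → C → E.

Variance along critical path = 7.111 + 4.000 + 7.111 = 18.222; σ = √18.222 = 4.269 weeks.
Z = (29 − 31) / 4.269 = -0.469
P(T ≤ 29) = Φ(-0.469) ≈ 0.320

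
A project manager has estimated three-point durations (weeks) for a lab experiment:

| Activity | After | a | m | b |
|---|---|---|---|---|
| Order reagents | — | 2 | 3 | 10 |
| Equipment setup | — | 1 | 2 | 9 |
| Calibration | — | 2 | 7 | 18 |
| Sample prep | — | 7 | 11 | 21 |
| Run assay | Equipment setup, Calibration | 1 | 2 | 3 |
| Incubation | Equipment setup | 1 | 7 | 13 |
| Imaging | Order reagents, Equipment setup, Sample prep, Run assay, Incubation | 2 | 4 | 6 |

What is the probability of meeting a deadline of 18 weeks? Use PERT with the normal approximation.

te_Order reagents = (2 + 4·3 + 10)/6 = 24/6 = 4; σ²_Order reagents = ((10−2)/6)² = 1.778
te_Equipment setup = (1 + 4·2 + 9)/6 = 18/6 = 3; σ²_Equipment setup = ((9−1)/6)² = 1.778
te_Calibration = (2 + 4·7 + 18)/6 = 48/6 = 8; σ²_Calibration = ((18−2)/6)² = 7.111
te_Sample prep = (7 + 4·11 + 21)/6 = 72/6 = 12; σ²_Sample prep = ((21−7)/6)² = 5.444
te_Run assay = (1 + 4·2 + 3)/6 = 12/6 = 2; σ²_Run assay = ((3−1)/6)² = 0.111
te_Incubation = (1 + 4·7 + 13)/6 = 42/6 = 7; σ²_Incubation = ((13−1)/6)² = 4.000
te_Imaging = (2 + 4·4 + 6)/6 = 24/6 = 4; σ²_Imaging = ((6−2)/6)² = 0.444

Forward pass:
ES_Order reagents = 0; EF_Order reagents = 4
ES_Equipment setup = 0; EF_Equipment setup = 3
ES_Calibration = 0; EF_Calibration = 8
ES_Sample prep = 0; EF_Sample prep = 12
ES_Run assay = max(EF_Equipment setup=3, EF_Calibration=8) = 8; EF_Run assay = 8+2 = 10
ES_Incubation = 3; EF_Incubation = 3+7 = 10
ES_Imaging = max(EF_Order reagents=4, EF_Equipment setup=3, EF_Sample prep=12, EF_Run assay=10, EF_Incubation=10) = 12; EF_Imaging = 12+4 = 16
Expected project duration μ = 16 weeks. Critical path: Sample prep → Imaging.

Variance along critical path = 5.444 + 0.444 = 5.889; σ = √5.889 = 2.427 weeks.
Z = (18 − 16) / 2.427 = 0.824
P(T ≤ 18) = Φ(0.824) ≈ 0.795

0.795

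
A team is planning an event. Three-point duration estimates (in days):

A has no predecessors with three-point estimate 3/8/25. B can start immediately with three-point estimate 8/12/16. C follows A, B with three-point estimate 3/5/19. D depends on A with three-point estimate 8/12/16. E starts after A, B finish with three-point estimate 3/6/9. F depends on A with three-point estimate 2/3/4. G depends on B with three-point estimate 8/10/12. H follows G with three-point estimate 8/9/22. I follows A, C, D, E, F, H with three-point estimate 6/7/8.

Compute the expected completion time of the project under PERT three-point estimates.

te_A = (3 + 4·8 + 25)/6 = 60/6 = 10
te_B = (8 + 4·12 + 16)/6 = 72/6 = 12
te_C = (3 + 4·5 + 19)/6 = 42/6 = 7
te_D = (8 + 4·12 + 16)/6 = 72/6 = 12
te_E = (3 + 4·6 + 9)/6 = 36/6 = 6
te_F = (2 + 4·3 + 4)/6 = 18/6 = 3
te_G = (8 + 4·10 + 12)/6 = 60/6 = 10
te_H = (8 + 4·9 + 22)/6 = 66/6 = 11
te_I = (6 + 4·7 + 8)/6 = 42/6 = 7

Forward pass:
ES_A = 0; EF_A = 10
ES_B = 0; EF_B = 12
ES_C = max(EF_A=10, EF_B=12) = 12; EF_C = 12+7 = 19
ES_D = 10; EF_D = 10+12 = 22
ES_E = max(EF_A=10, EF_B=12) = 12; EF_E = 12+6 = 18
ES_F = 10; EF_F = 10+3 = 13
ES_G = 12; EF_G = 12+10 = 22
ES_H = 22; EF_H = 22+11 = 33
ES_I = max(EF_A=10, EF_C=19, EF_D=22, EF_E=18, EF_F=13, EF_H=33) = 33; EF_I = 33+7 = 40
Expected project duration μ = 40 days. Critical path: B → G → H → I.

40 days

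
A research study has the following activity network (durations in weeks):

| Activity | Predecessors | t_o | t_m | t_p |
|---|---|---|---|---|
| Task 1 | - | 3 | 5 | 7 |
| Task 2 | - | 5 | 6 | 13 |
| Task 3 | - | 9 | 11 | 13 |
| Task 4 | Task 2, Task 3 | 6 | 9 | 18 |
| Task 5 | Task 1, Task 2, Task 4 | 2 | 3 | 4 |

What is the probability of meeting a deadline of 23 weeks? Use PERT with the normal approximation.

te_Task 1 = (3 + 4·5 + 7)/6 = 30/6 = 5; σ²_Task 1 = ((7−3)/6)² = 0.444
te_Task 2 = (5 + 4·6 + 13)/6 = 42/6 = 7; σ²_Task 2 = ((13−5)/6)² = 1.778
te_Task 3 = (9 + 4·11 + 13)/6 = 66/6 = 11; σ²_Task 3 = ((13−9)/6)² = 0.444
te_Task 4 = (6 + 4·9 + 18)/6 = 60/6 = 10; σ²_Task 4 = ((18−6)/6)² = 4.000
te_Task 5 = (2 + 4·3 + 4)/6 = 18/6 = 3; σ²_Task 5 = ((4−2)/6)² = 0.111

Forward pass:
ES_Task 1 = 0; EF_Task 1 = 5
ES_Task 2 = 0; EF_Task 2 = 7
ES_Task 3 = 0; EF_Task 3 = 11
ES_Task 4 = max(EF_Task 2=7, EF_Task 3=11) = 11; EF_Task 4 = 11+10 = 21
ES_Task 5 = max(EF_Task 1=5, EF_Task 2=7, EF_Task 4=21) = 21; EF_Task 5 = 21+3 = 24
Expected project duration μ = 24 weeks. Critical path: Task 3 → Task 4 → Task 5.

Variance along critical path = 0.444 + 4.000 + 0.111 = 4.556; σ = √4.556 = 2.134 weeks.
Z = (23 − 24) / 2.134 = -0.469
P(T ≤ 23) = Φ(-0.469) ≈ 0.320

0.320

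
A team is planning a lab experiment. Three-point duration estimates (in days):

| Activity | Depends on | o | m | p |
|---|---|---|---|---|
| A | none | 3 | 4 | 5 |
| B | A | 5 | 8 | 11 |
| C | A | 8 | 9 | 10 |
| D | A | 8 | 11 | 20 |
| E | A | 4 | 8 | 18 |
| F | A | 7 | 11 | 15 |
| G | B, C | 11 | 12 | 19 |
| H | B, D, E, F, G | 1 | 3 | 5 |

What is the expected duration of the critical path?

29 days

te_A = (3 + 4·4 + 5)/6 = 24/6 = 4
te_B = (5 + 4·8 + 11)/6 = 48/6 = 8
te_C = (8 + 4·9 + 10)/6 = 54/6 = 9
te_D = (8 + 4·11 + 20)/6 = 72/6 = 12
te_E = (4 + 4·8 + 18)/6 = 54/6 = 9
te_F = (7 + 4·11 + 15)/6 = 66/6 = 11
te_G = (11 + 4·12 + 19)/6 = 78/6 = 13
te_H = (1 + 4·3 + 5)/6 = 18/6 = 3

Forward pass:
ES_A = 0; EF_A = 4
ES_B = 4; EF_B = 4+8 = 12
ES_C = 4; EF_C = 4+9 = 13
ES_D = 4; EF_D = 4+12 = 16
ES_E = 4; EF_E = 4+9 = 13
ES_F = 4; EF_F = 4+11 = 15
ES_G = max(EF_B=12, EF_C=13) = 13; EF_G = 13+13 = 26
ES_H = max(EF_B=12, EF_D=16, EF_E=13, EF_F=15, EF_G=26) = 26; EF_H = 26+3 = 29
Expected project duration μ = 29 days. Critical path: A → C → G → H.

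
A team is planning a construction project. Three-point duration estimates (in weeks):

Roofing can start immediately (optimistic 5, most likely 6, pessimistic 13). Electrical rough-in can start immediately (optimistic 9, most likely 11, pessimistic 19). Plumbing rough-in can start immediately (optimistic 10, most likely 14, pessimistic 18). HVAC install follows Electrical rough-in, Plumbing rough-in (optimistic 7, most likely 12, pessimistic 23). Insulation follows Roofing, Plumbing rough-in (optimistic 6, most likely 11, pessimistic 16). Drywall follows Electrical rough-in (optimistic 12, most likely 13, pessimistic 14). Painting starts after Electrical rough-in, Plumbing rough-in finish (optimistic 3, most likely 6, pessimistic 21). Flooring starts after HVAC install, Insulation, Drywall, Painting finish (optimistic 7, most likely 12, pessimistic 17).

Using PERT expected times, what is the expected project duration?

39 weeks

te_Roofing = (5 + 4·6 + 13)/6 = 42/6 = 7
te_Electrical rough-in = (9 + 4·11 + 19)/6 = 72/6 = 12
te_Plumbing rough-in = (10 + 4·14 + 18)/6 = 84/6 = 14
te_HVAC install = (7 + 4·12 + 23)/6 = 78/6 = 13
te_Insulation = (6 + 4·11 + 16)/6 = 66/6 = 11
te_Drywall = (12 + 4·13 + 14)/6 = 78/6 = 13
te_Painting = (3 + 4·6 + 21)/6 = 48/6 = 8
te_Flooring = (7 + 4·12 + 17)/6 = 72/6 = 12

Forward pass:
ES_Roofing = 0; EF_Roofing = 7
ES_Electrical rough-in = 0; EF_Electrical rough-in = 12
ES_Plumbing rough-in = 0; EF_Plumbing rough-in = 14
ES_HVAC install = max(EF_Electrical rough-in=12, EF_Plumbing rough-in=14) = 14; EF_HVAC install = 14+13 = 27
ES_Insulation = max(EF_Roofing=7, EF_Plumbing rough-in=14) = 14; EF_Insulation = 14+11 = 25
ES_Drywall = 12; EF_Drywall = 12+13 = 25
ES_Painting = max(EF_Electrical rough-in=12, EF_Plumbing rough-in=14) = 14; EF_Painting = 14+8 = 22
ES_Flooring = max(EF_HVAC install=27, EF_Insulation=25, EF_Drywall=25, EF_Painting=22) = 27; EF_Flooring = 27+12 = 39
Expected project duration μ = 39 weeks. Critical path: Plumbing rough-in → HVAC install → Flooring.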